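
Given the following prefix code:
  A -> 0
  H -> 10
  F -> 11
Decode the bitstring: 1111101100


Decoding step by step:
Bits 11 -> F
Bits 11 -> F
Bits 10 -> H
Bits 11 -> F
Bits 0 -> A
Bits 0 -> A


Decoded message: FFHFAA


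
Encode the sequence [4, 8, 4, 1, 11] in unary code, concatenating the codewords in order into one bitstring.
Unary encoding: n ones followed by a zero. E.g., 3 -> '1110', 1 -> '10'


Encode each number as n ones followed by a terminating 0:
  4 -> 11110 (5 bits)
  8 -> 111111110 (9 bits)
  4 -> 11110 (5 bits)
  1 -> 10 (2 bits)
  11 -> 111111111110 (12 bits)
Total length = 5 + 9 + 5 + 2 + 12 = 33 bits.

Unary([4, 8, 4, 1, 11]) = 111101111111101111010111111111110 (33 bits)


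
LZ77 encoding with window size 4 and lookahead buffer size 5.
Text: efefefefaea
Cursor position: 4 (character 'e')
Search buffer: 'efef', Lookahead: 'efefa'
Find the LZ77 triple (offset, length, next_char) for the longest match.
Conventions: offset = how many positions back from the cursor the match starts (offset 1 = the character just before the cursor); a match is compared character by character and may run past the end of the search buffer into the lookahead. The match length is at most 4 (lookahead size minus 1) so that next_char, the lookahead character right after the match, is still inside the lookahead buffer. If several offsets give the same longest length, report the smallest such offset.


Try each offset into the search buffer:
  offset=1 (pos 3, char 'f'): match length 0
  offset=2 (pos 2, char 'e'): match length 4
  offset=3 (pos 1, char 'f'): match length 0
  offset=4 (pos 0, char 'e'): match length 4
Longest match has length 4, found at offsets 2, 4; take the smallest, offset 2.
next_char = character at position 4 + 4 = 8 -> 'a'

Best match: offset=2, length=4 (matching 'efef' starting at position 2)
LZ77 triple: (2, 4, 'a')


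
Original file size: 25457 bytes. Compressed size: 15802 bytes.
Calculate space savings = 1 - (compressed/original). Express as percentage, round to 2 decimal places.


ratio = compressed/original = 15802/25457 = 0.620733
savings = 1 - ratio = 1 - 0.620733 = 0.379267
as a percentage: 0.379267 * 100 = 37.93%

Space savings = 1 - 15802/25457 = 37.93%


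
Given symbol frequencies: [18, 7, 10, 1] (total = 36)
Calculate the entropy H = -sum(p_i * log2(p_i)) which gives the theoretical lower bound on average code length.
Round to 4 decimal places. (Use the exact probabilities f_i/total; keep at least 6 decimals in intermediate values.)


Per-symbol terms -p_i * log2(p_i) with p_i = f_i/36:
  p = 18/36 = 0.500000: log2(p) = -1.000000, -p*log2(p) = 0.500000
  p = 7/36 = 0.194444: log2(p) = -2.362570, -p*log2(p) = 0.459389
  p = 10/36 = 0.277778: log2(p) = -1.847997, -p*log2(p) = 0.513332
  p = 1/36 = 0.027778: log2(p) = -5.169925, -p*log2(p) = 0.143609
H = 0.500000 + 0.459389 + 0.513332 + 0.143609 = 1.616330

H = 1.6163 bits/symbol


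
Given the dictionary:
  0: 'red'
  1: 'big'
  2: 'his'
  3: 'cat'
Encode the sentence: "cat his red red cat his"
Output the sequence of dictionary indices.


Look up each word in the dictionary:
  'cat' -> 3
  'his' -> 2
  'red' -> 0
  'red' -> 0
  'cat' -> 3
  'his' -> 2

Encoded: [3, 2, 0, 0, 3, 2]


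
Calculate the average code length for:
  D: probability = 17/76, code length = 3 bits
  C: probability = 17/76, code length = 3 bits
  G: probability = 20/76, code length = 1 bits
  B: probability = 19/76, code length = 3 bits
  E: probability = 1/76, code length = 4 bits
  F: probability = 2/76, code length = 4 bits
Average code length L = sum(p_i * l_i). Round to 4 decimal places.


Weighted contributions p_i * l_i:
  D: (17/76) * 3 = 51/76
  C: (17/76) * 3 = 51/76
  G: (20/76) * 1 = 20/76
  B: (19/76) * 3 = 57/76
  E: (1/76) * 4 = 4/76
  F: (2/76) * 4 = 8/76
Sum = (51 + 51 + 20 + 57 + 4 + 8)/76 = 191/76

L = 191/76 = 2.5132 bits/symbol


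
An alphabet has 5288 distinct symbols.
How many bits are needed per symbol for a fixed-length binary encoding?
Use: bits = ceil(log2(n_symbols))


log2(5288) = 12.3685
Bracket: 2^12 = 4096 < 5288 <= 2^13 = 8192
So ceil(log2(5288)) = 13

bits = ceil(log2(5288)) = ceil(12.3685) = 13 bits


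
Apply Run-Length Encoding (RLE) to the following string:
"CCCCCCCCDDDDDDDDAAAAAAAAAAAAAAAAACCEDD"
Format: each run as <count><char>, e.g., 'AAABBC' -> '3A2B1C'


Scanning runs left to right:
  i=0: run of 'C' x 8 -> '8C'
  i=8: run of 'D' x 8 -> '8D'
  i=16: run of 'A' x 17 -> '17A'
  i=33: run of 'C' x 2 -> '2C'
  i=35: run of 'E' x 1 -> '1E'
  i=36: run of 'D' x 2 -> '2D'

RLE = 8C8D17A2C1E2D


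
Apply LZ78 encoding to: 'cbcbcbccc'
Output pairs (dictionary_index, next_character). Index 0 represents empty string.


LZ78 encoding steps:
Dictionary: {0: ''}
Step 1: w='' (idx 0), next='c' -> output (0, 'c'), add 'c' as idx 1
Step 2: w='' (idx 0), next='b' -> output (0, 'b'), add 'b' as idx 2
Step 3: w='c' (idx 1), next='b' -> output (1, 'b'), add 'cb' as idx 3
Step 4: w='cb' (idx 3), next='c' -> output (3, 'c'), add 'cbc' as idx 4
Step 5: w='c' (idx 1), next='c' -> output (1, 'c'), add 'cc' as idx 5


Encoded: [(0, 'c'), (0, 'b'), (1, 'b'), (3, 'c'), (1, 'c')]


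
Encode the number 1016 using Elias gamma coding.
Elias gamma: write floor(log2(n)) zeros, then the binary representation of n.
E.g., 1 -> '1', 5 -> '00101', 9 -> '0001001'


num_bits = floor(log2(1016)) + 1 = 10
leading_zeros = num_bits - 1 = 9
binary(1016) = 1111111000

Elias gamma(1016) = '000000000' + '1111111000' = 0000000001111111000 (19 bits)


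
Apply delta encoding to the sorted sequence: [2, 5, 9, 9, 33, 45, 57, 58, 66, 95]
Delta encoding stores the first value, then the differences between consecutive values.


First value: 2
Deltas:
  5 - 2 = 3
  9 - 5 = 4
  9 - 9 = 0
  33 - 9 = 24
  45 - 33 = 12
  57 - 45 = 12
  58 - 57 = 1
  66 - 58 = 8
  95 - 66 = 29


Delta encoded: [2, 3, 4, 0, 24, 12, 12, 1, 8, 29]


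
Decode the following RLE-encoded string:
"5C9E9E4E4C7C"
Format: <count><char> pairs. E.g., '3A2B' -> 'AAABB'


Expanding each <count><char> pair:
  5C -> 'CCCCC'
  9E -> 'EEEEEEEEE'
  9E -> 'EEEEEEEEE'
  4E -> 'EEEE'
  4C -> 'CCCC'
  7C -> 'CCCCCCC'

Decoded = CCCCCEEEEEEEEEEEEEEEEEEEEEECCCCCCCCCCC


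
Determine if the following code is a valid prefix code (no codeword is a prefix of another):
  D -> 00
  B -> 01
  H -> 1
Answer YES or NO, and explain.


Checking each pair (does one codeword prefix another?):
  D='00' vs B='01': no prefix
  D='00' vs H='1': no prefix
  B='01' vs D='00': no prefix
  B='01' vs H='1': no prefix
  H='1' vs D='00': no prefix
  H='1' vs B='01': no prefix
No violation found over all pairs.

YES -- this is a valid prefix code. No codeword is a prefix of any other codeword.


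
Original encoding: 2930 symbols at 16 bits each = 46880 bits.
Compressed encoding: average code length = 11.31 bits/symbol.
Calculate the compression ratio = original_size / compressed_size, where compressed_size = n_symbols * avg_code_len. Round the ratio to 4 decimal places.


original_size = n_symbols * orig_bits = 2930 * 16 = 46880 bits
compressed_size = n_symbols * avg_code_len = 2930 * 11.31 = 33138.3 bits
ratio = original_size / compressed_size = 46880 / 33138.3 = 1.4147

Compression ratio = 1.4147


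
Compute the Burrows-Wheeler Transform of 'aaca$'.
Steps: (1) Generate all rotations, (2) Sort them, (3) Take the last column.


Rotations (sorted):
  0: $aaca -> last char: a
  1: a$aac -> last char: c
  2: aaca$ -> last char: $
  3: aca$a -> last char: a
  4: ca$aa -> last char: a


BWT = ac$aa


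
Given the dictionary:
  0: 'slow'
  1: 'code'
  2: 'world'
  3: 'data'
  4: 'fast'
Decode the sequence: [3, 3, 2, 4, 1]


Look up each index in the dictionary:
  3 -> 'data'
  3 -> 'data'
  2 -> 'world'
  4 -> 'fast'
  1 -> 'code'

Decoded: "data data world fast code"


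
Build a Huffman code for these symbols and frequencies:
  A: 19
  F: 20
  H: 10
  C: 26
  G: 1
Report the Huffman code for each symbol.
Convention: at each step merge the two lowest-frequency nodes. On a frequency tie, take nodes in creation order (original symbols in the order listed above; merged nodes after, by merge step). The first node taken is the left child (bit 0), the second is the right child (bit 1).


Huffman tree construction:
Step 1: Merge G(1) + H(10) = 11
Step 2: Merge (G+H)(11) + A(19) = 30
Step 3: Merge F(20) + C(26) = 46
Step 4: Merge ((G+H)+A)(30) + (F+C)(46) = 76
Read each symbol's code off the tree from the root (left child = 0, right child = 1).

Codes:
  A: 01 (length 2)
  F: 10 (length 2)
  H: 001 (length 3)
  C: 11 (length 2)
  G: 000 (length 3)
Average code length: 163/76 = 2.1447 bits/symbol


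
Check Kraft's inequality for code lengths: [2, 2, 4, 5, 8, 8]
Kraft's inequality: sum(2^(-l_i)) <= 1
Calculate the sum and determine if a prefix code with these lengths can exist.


Sum = 2^(-2) + 2^(-2) + 2^(-4) + 2^(-5) + 2^(-8) + 2^(-8)
    = 0.25 + 0.25 + 0.0625 + 0.03125 + 0.00390625 + 0.00390625
    = 154/256 = 0.6015625
Since 0.6015625 <= 1, Kraft's inequality IS satisfied.
A prefix code with these lengths CAN exist.

Kraft sum = 0.6015625. Satisfied.


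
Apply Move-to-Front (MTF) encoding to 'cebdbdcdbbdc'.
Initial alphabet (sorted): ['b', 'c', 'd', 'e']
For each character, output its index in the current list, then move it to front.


MTF encoding:
'c': index 1 in ['b', 'c', 'd', 'e'] -> ['c', 'b', 'd', 'e']
'e': index 3 in ['c', 'b', 'd', 'e'] -> ['e', 'c', 'b', 'd']
'b': index 2 in ['e', 'c', 'b', 'd'] -> ['b', 'e', 'c', 'd']
'd': index 3 in ['b', 'e', 'c', 'd'] -> ['d', 'b', 'e', 'c']
'b': index 1 in ['d', 'b', 'e', 'c'] -> ['b', 'd', 'e', 'c']
'd': index 1 in ['b', 'd', 'e', 'c'] -> ['d', 'b', 'e', 'c']
'c': index 3 in ['d', 'b', 'e', 'c'] -> ['c', 'd', 'b', 'e']
'd': index 1 in ['c', 'd', 'b', 'e'] -> ['d', 'c', 'b', 'e']
'b': index 2 in ['d', 'c', 'b', 'e'] -> ['b', 'd', 'c', 'e']
'b': index 0 in ['b', 'd', 'c', 'e'] -> ['b', 'd', 'c', 'e']
'd': index 1 in ['b', 'd', 'c', 'e'] -> ['d', 'b', 'c', 'e']
'c': index 2 in ['d', 'b', 'c', 'e'] -> ['c', 'd', 'b', 'e']


Output: [1, 3, 2, 3, 1, 1, 3, 1, 2, 0, 1, 2]


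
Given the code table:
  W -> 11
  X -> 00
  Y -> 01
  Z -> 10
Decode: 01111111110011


Decoding:
01 -> Y
11 -> W
11 -> W
11 -> W
11 -> W
00 -> X
11 -> W


Result: YWWWWXW


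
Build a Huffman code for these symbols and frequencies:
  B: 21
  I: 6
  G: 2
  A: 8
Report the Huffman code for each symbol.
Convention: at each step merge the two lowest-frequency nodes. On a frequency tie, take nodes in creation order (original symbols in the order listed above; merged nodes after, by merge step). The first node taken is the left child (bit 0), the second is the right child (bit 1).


Huffman tree construction:
Step 1: Merge G(2) + I(6) = 8
Step 2: Merge A(8) + (G+I)(8) = 16
Step 3: Merge (A+(G+I))(16) + B(21) = 37
Read each symbol's code off the tree from the root (left child = 0, right child = 1).

Codes:
  B: 1 (length 1)
  I: 011 (length 3)
  G: 010 (length 3)
  A: 00 (length 2)
Average code length: 61/37 = 1.6486 bits/symbol


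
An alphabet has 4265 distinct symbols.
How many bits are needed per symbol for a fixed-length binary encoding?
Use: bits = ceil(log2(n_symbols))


log2(4265) = 12.0583
Bracket: 2^12 = 4096 < 4265 <= 2^13 = 8192
So ceil(log2(4265)) = 13

bits = ceil(log2(4265)) = ceil(12.0583) = 13 bits


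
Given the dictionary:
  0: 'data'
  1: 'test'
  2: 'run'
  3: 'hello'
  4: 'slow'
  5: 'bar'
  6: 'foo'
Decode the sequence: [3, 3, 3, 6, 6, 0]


Look up each index in the dictionary:
  3 -> 'hello'
  3 -> 'hello'
  3 -> 'hello'
  6 -> 'foo'
  6 -> 'foo'
  0 -> 'data'

Decoded: "hello hello hello foo foo data"


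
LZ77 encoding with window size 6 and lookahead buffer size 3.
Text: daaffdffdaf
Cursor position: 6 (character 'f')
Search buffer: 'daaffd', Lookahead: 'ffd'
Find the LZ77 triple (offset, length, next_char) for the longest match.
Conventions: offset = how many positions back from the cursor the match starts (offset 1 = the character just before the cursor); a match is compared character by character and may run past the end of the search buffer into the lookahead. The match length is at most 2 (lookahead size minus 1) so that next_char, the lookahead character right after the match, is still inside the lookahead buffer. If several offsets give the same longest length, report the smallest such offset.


Try each offset into the search buffer:
  offset=1 (pos 5, char 'd'): match length 0
  offset=2 (pos 4, char 'f'): match length 1
  offset=3 (pos 3, char 'f'): match length 2
  offset=4 (pos 2, char 'a'): match length 0
  offset=5 (pos 1, char 'a'): match length 0
  offset=6 (pos 0, char 'd'): match length 0
Longest match has length 2 at offset 3.
next_char = character at position 6 + 2 = 8 -> 'd'

Best match: offset=3, length=2 (matching 'ff' starting at position 3)
LZ77 triple: (3, 2, 'd')


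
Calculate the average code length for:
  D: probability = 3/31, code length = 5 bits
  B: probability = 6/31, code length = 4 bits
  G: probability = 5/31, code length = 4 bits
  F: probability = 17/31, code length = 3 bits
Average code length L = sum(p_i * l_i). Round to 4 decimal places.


Weighted contributions p_i * l_i:
  D: (3/31) * 5 = 15/31
  B: (6/31) * 4 = 24/31
  G: (5/31) * 4 = 20/31
  F: (17/31) * 3 = 51/31
Sum = (15 + 24 + 20 + 51)/31 = 110/31

L = 110/31 = 3.5484 bits/symbol


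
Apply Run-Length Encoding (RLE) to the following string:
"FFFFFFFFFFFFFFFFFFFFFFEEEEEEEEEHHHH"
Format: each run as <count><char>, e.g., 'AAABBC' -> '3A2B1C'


Scanning runs left to right:
  i=0: run of 'F' x 22 -> '22F'
  i=22: run of 'E' x 9 -> '9E'
  i=31: run of 'H' x 4 -> '4H'

RLE = 22F9E4H


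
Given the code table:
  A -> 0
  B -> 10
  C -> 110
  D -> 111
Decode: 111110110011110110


Decoding:
111 -> D
110 -> C
110 -> C
0 -> A
111 -> D
10 -> B
110 -> C


Result: DCCADBC


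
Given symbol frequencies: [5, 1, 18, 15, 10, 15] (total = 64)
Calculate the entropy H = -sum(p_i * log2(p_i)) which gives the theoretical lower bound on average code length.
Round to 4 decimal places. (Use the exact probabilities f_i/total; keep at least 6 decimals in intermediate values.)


Per-symbol terms -p_i * log2(p_i) with p_i = f_i/64:
  p = 5/64 = 0.078125: log2(p) = -3.678072, -p*log2(p) = 0.287349
  p = 1/64 = 0.015625: log2(p) = -6.000000, -p*log2(p) = 0.093750
  p = 18/64 = 0.281250: log2(p) = -1.830075, -p*log2(p) = 0.514709
  p = 15/64 = 0.234375: log2(p) = -2.093109, -p*log2(p) = 0.490573
  p = 10/64 = 0.156250: log2(p) = -2.678072, -p*log2(p) = 0.418449
  p = 15/64 = 0.234375: log2(p) = -2.093109, -p*log2(p) = 0.490573
H = 0.287349 + 0.093750 + 0.514709 + 0.490573 + 0.418449 + 0.490573 = 2.295403

H = 2.2954 bits/symbol


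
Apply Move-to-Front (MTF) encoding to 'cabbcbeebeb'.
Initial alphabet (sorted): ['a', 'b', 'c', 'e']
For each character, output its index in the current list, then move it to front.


MTF encoding:
'c': index 2 in ['a', 'b', 'c', 'e'] -> ['c', 'a', 'b', 'e']
'a': index 1 in ['c', 'a', 'b', 'e'] -> ['a', 'c', 'b', 'e']
'b': index 2 in ['a', 'c', 'b', 'e'] -> ['b', 'a', 'c', 'e']
'b': index 0 in ['b', 'a', 'c', 'e'] -> ['b', 'a', 'c', 'e']
'c': index 2 in ['b', 'a', 'c', 'e'] -> ['c', 'b', 'a', 'e']
'b': index 1 in ['c', 'b', 'a', 'e'] -> ['b', 'c', 'a', 'e']
'e': index 3 in ['b', 'c', 'a', 'e'] -> ['e', 'b', 'c', 'a']
'e': index 0 in ['e', 'b', 'c', 'a'] -> ['e', 'b', 'c', 'a']
'b': index 1 in ['e', 'b', 'c', 'a'] -> ['b', 'e', 'c', 'a']
'e': index 1 in ['b', 'e', 'c', 'a'] -> ['e', 'b', 'c', 'a']
'b': index 1 in ['e', 'b', 'c', 'a'] -> ['b', 'e', 'c', 'a']


Output: [2, 1, 2, 0, 2, 1, 3, 0, 1, 1, 1]


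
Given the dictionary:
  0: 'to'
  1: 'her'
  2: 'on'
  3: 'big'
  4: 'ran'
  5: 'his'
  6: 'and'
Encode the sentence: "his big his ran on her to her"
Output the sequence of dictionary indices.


Look up each word in the dictionary:
  'his' -> 5
  'big' -> 3
  'his' -> 5
  'ran' -> 4
  'on' -> 2
  'her' -> 1
  'to' -> 0
  'her' -> 1

Encoded: [5, 3, 5, 4, 2, 1, 0, 1]


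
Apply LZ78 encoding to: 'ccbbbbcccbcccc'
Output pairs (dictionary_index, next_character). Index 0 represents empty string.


LZ78 encoding steps:
Dictionary: {0: ''}
Step 1: w='' (idx 0), next='c' -> output (0, 'c'), add 'c' as idx 1
Step 2: w='c' (idx 1), next='b' -> output (1, 'b'), add 'cb' as idx 2
Step 3: w='' (idx 0), next='b' -> output (0, 'b'), add 'b' as idx 3
Step 4: w='b' (idx 3), next='b' -> output (3, 'b'), add 'bb' as idx 4
Step 5: w='c' (idx 1), next='c' -> output (1, 'c'), add 'cc' as idx 5
Step 6: w='cb' (idx 2), next='c' -> output (2, 'c'), add 'cbc' as idx 6
Step 7: w='cc' (idx 5), next='c' -> output (5, 'c'), add 'ccc' as idx 7


Encoded: [(0, 'c'), (1, 'b'), (0, 'b'), (3, 'b'), (1, 'c'), (2, 'c'), (5, 'c')]


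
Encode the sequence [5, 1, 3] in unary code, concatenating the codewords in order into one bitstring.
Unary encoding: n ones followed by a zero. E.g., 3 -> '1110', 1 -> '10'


Encode each number as n ones followed by a terminating 0:
  5 -> 111110 (6 bits)
  1 -> 10 (2 bits)
  3 -> 1110 (4 bits)
Total length = 6 + 2 + 4 = 12 bits.

Unary([5, 1, 3]) = 111110101110 (12 bits)


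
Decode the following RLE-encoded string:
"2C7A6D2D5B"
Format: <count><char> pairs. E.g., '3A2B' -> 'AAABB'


Expanding each <count><char> pair:
  2C -> 'CC'
  7A -> 'AAAAAAA'
  6D -> 'DDDDDD'
  2D -> 'DD'
  5B -> 'BBBBB'

Decoded = CCAAAAAAADDDDDDDDBBBBB


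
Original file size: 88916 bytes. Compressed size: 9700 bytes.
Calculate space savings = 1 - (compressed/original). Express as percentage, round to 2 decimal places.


ratio = compressed/original = 9700/88916 = 0.109092
savings = 1 - ratio = 1 - 0.109092 = 0.890908
as a percentage: 0.890908 * 100 = 89.09%

Space savings = 1 - 9700/88916 = 89.09%


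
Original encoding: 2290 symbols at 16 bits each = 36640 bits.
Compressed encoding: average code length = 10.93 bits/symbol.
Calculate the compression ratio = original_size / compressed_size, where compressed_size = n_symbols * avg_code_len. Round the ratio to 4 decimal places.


original_size = n_symbols * orig_bits = 2290 * 16 = 36640 bits
compressed_size = n_symbols * avg_code_len = 2290 * 10.93 = 25029.7 bits
ratio = original_size / compressed_size = 36640 / 25029.7 = 1.4639

Compression ratio = 1.4639


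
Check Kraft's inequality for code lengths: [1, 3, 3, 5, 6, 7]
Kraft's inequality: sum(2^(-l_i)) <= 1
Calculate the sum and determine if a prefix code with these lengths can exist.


Sum = 2^(-1) + 2^(-3) + 2^(-3) + 2^(-5) + 2^(-6) + 2^(-7)
    = 0.5 + 0.125 + 0.125 + 0.03125 + 0.015625 + 0.0078125
    = 103/128 = 0.8046875
Since 0.8046875 <= 1, Kraft's inequality IS satisfied.
A prefix code with these lengths CAN exist.

Kraft sum = 0.8046875. Satisfied.


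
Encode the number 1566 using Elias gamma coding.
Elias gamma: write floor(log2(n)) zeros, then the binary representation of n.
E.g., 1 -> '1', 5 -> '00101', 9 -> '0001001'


num_bits = floor(log2(1566)) + 1 = 11
leading_zeros = num_bits - 1 = 10
binary(1566) = 11000011110

Elias gamma(1566) = '0000000000' + '11000011110' = 000000000011000011110 (21 bits)


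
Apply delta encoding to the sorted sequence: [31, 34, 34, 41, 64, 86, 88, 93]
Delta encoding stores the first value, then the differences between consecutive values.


First value: 31
Deltas:
  34 - 31 = 3
  34 - 34 = 0
  41 - 34 = 7
  64 - 41 = 23
  86 - 64 = 22
  88 - 86 = 2
  93 - 88 = 5


Delta encoded: [31, 3, 0, 7, 23, 22, 2, 5]


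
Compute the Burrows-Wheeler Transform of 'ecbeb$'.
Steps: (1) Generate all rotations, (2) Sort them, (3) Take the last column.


Rotations (sorted):
  0: $ecbeb -> last char: b
  1: b$ecbe -> last char: e
  2: beb$ec -> last char: c
  3: cbeb$e -> last char: e
  4: eb$ecb -> last char: b
  5: ecbeb$ -> last char: $


BWT = beceb$


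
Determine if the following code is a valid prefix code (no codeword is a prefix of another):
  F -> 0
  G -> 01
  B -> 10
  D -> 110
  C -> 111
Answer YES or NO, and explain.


Checking each pair (does one codeword prefix another?):
  F='0' vs G='01': prefix -- VIOLATION

NO -- this is NOT a valid prefix code. F (0) is a prefix of G (01).


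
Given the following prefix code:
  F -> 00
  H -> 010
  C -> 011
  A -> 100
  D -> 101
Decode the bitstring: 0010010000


Decoding step by step:
Bits 00 -> F
Bits 100 -> A
Bits 100 -> A
Bits 00 -> F


Decoded message: FAAF


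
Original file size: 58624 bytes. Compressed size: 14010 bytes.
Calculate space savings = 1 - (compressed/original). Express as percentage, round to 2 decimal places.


ratio = compressed/original = 14010/58624 = 0.238981
savings = 1 - ratio = 1 - 0.238981 = 0.761019
as a percentage: 0.761019 * 100 = 76.1%

Space savings = 1 - 14010/58624 = 76.1%


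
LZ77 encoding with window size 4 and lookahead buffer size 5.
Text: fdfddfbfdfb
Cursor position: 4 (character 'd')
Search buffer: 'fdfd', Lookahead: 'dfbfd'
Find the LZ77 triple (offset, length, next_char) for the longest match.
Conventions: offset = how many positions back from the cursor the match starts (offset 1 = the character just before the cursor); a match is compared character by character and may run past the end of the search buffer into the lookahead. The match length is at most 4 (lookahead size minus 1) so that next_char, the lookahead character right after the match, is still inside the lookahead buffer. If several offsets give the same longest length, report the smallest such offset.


Try each offset into the search buffer:
  offset=1 (pos 3, char 'd'): match length 1
  offset=2 (pos 2, char 'f'): match length 0
  offset=3 (pos 1, char 'd'): match length 2
  offset=4 (pos 0, char 'f'): match length 0
Longest match has length 2 at offset 3.
next_char = character at position 4 + 2 = 6 -> 'b'

Best match: offset=3, length=2 (matching 'df' starting at position 1)
LZ77 triple: (3, 2, 'b')


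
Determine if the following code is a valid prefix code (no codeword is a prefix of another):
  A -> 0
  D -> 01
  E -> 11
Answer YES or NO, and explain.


Checking each pair (does one codeword prefix another?):
  A='0' vs D='01': prefix -- VIOLATION

NO -- this is NOT a valid prefix code. A (0) is a prefix of D (01).


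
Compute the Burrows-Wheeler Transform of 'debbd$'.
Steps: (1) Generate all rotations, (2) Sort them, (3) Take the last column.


Rotations (sorted):
  0: $debbd -> last char: d
  1: bbd$de -> last char: e
  2: bd$deb -> last char: b
  3: d$debb -> last char: b
  4: debbd$ -> last char: $
  5: ebbd$d -> last char: d


BWT = debb$d


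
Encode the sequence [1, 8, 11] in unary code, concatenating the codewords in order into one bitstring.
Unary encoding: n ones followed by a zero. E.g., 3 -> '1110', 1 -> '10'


Encode each number as n ones followed by a terminating 0:
  1 -> 10 (2 bits)
  8 -> 111111110 (9 bits)
  11 -> 111111111110 (12 bits)
Total length = 2 + 9 + 12 = 23 bits.

Unary([1, 8, 11]) = 10111111110111111111110 (23 bits)


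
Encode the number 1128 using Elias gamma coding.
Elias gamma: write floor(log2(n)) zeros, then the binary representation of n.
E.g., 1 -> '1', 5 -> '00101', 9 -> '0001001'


num_bits = floor(log2(1128)) + 1 = 11
leading_zeros = num_bits - 1 = 10
binary(1128) = 10001101000

Elias gamma(1128) = '0000000000' + '10001101000' = 000000000010001101000 (21 bits)


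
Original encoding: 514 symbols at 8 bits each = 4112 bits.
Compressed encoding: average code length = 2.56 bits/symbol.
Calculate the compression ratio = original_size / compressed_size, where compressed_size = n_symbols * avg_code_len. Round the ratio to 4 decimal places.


original_size = n_symbols * orig_bits = 514 * 8 = 4112 bits
compressed_size = n_symbols * avg_code_len = 514 * 2.56 = 1315.84 bits
ratio = original_size / compressed_size = 4112 / 1315.84 = 3.125

Compression ratio = 3.125


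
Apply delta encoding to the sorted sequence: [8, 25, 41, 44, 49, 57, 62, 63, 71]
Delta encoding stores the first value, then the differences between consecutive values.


First value: 8
Deltas:
  25 - 8 = 17
  41 - 25 = 16
  44 - 41 = 3
  49 - 44 = 5
  57 - 49 = 8
  62 - 57 = 5
  63 - 62 = 1
  71 - 63 = 8


Delta encoded: [8, 17, 16, 3, 5, 8, 5, 1, 8]


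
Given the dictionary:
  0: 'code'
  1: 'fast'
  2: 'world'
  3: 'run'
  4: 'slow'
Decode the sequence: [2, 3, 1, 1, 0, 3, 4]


Look up each index in the dictionary:
  2 -> 'world'
  3 -> 'run'
  1 -> 'fast'
  1 -> 'fast'
  0 -> 'code'
  3 -> 'run'
  4 -> 'slow'

Decoded: "world run fast fast code run slow"


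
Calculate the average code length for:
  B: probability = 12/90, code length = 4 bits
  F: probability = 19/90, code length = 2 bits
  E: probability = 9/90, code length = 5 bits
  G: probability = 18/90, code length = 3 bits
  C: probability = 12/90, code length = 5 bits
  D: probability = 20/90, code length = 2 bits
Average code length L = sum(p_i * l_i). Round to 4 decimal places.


Weighted contributions p_i * l_i:
  B: (12/90) * 4 = 48/90
  F: (19/90) * 2 = 38/90
  E: (9/90) * 5 = 45/90
  G: (18/90) * 3 = 54/90
  C: (12/90) * 5 = 60/90
  D: (20/90) * 2 = 40/90
Sum = (48 + 38 + 45 + 54 + 60 + 40)/90 = 285/90

L = 285/90 = 3.1667 bits/symbol


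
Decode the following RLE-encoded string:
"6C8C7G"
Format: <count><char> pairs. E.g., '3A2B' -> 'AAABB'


Expanding each <count><char> pair:
  6C -> 'CCCCCC'
  8C -> 'CCCCCCCC'
  7G -> 'GGGGGGG'

Decoded = CCCCCCCCCCCCCCGGGGGGG


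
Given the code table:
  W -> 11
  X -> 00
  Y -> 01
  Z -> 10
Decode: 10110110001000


Decoding:
10 -> Z
11 -> W
01 -> Y
10 -> Z
00 -> X
10 -> Z
00 -> X


Result: ZWYZXZX


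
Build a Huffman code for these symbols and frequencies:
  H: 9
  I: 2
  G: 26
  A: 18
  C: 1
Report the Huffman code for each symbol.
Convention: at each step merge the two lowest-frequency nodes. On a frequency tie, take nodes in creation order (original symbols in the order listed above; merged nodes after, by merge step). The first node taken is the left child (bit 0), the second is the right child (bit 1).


Huffman tree construction:
Step 1: Merge C(1) + I(2) = 3
Step 2: Merge (C+I)(3) + H(9) = 12
Step 3: Merge ((C+I)+H)(12) + A(18) = 30
Step 4: Merge G(26) + (((C+I)+H)+A)(30) = 56
Read each symbol's code off the tree from the root (left child = 0, right child = 1).

Codes:
  H: 101 (length 3)
  I: 1001 (length 4)
  G: 0 (length 1)
  A: 11 (length 2)
  C: 1000 (length 4)
Average code length: 101/56 = 1.8036 bits/symbol


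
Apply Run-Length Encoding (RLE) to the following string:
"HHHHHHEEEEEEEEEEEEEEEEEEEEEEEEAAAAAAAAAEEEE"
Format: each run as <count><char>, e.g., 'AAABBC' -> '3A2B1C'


Scanning runs left to right:
  i=0: run of 'H' x 6 -> '6H'
  i=6: run of 'E' x 24 -> '24E'
  i=30: run of 'A' x 9 -> '9A'
  i=39: run of 'E' x 4 -> '4E'

RLE = 6H24E9A4E


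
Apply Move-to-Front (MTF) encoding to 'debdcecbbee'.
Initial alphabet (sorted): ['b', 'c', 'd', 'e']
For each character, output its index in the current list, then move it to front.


MTF encoding:
'd': index 2 in ['b', 'c', 'd', 'e'] -> ['d', 'b', 'c', 'e']
'e': index 3 in ['d', 'b', 'c', 'e'] -> ['e', 'd', 'b', 'c']
'b': index 2 in ['e', 'd', 'b', 'c'] -> ['b', 'e', 'd', 'c']
'd': index 2 in ['b', 'e', 'd', 'c'] -> ['d', 'b', 'e', 'c']
'c': index 3 in ['d', 'b', 'e', 'c'] -> ['c', 'd', 'b', 'e']
'e': index 3 in ['c', 'd', 'b', 'e'] -> ['e', 'c', 'd', 'b']
'c': index 1 in ['e', 'c', 'd', 'b'] -> ['c', 'e', 'd', 'b']
'b': index 3 in ['c', 'e', 'd', 'b'] -> ['b', 'c', 'e', 'd']
'b': index 0 in ['b', 'c', 'e', 'd'] -> ['b', 'c', 'e', 'd']
'e': index 2 in ['b', 'c', 'e', 'd'] -> ['e', 'b', 'c', 'd']
'e': index 0 in ['e', 'b', 'c', 'd'] -> ['e', 'b', 'c', 'd']


Output: [2, 3, 2, 2, 3, 3, 1, 3, 0, 2, 0]


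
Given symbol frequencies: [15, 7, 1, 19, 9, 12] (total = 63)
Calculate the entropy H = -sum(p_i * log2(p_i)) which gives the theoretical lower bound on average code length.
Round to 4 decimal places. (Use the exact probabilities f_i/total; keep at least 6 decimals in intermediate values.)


Per-symbol terms -p_i * log2(p_i) with p_i = f_i/63:
  p = 15/63 = 0.238095: log2(p) = -2.070389, -p*log2(p) = 0.492950
  p = 7/63 = 0.111111: log2(p) = -3.169925, -p*log2(p) = 0.352214
  p = 1/63 = 0.015873: log2(p) = -5.977280, -p*log2(p) = 0.094877
  p = 19/63 = 0.301587: log2(p) = -1.729352, -p*log2(p) = 0.521551
  p = 9/63 = 0.142857: log2(p) = -2.807355, -p*log2(p) = 0.401051
  p = 12/63 = 0.190476: log2(p) = -2.392317, -p*log2(p) = 0.455680
H = 0.492950 + 0.352214 + 0.094877 + 0.521551 + 0.401051 + 0.455680 = 2.318323

H = 2.3183 bits/symbol


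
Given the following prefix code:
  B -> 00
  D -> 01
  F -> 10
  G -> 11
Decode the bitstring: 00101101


Decoding step by step:
Bits 00 -> B
Bits 10 -> F
Bits 11 -> G
Bits 01 -> D


Decoded message: BFGD


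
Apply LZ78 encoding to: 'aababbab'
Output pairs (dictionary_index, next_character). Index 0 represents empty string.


LZ78 encoding steps:
Dictionary: {0: ''}
Step 1: w='' (idx 0), next='a' -> output (0, 'a'), add 'a' as idx 1
Step 2: w='a' (idx 1), next='b' -> output (1, 'b'), add 'ab' as idx 2
Step 3: w='ab' (idx 2), next='b' -> output (2, 'b'), add 'abb' as idx 3
Step 4: w='ab' (idx 2), end of input -> output (2, '')


Encoded: [(0, 'a'), (1, 'b'), (2, 'b'), (2, '')]


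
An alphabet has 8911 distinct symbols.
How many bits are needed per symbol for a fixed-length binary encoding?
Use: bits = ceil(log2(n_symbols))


log2(8911) = 13.1214
Bracket: 2^13 = 8192 < 8911 <= 2^14 = 16384
So ceil(log2(8911)) = 14

bits = ceil(log2(8911)) = ceil(13.1214) = 14 bits


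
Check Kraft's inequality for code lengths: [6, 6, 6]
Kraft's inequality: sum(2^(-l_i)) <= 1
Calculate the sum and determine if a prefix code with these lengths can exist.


Sum = 2^(-6) + 2^(-6) + 2^(-6)
    = 0.015625 + 0.015625 + 0.015625
    = 3/64 = 0.046875
Since 0.046875 <= 1, Kraft's inequality IS satisfied.
A prefix code with these lengths CAN exist.

Kraft sum = 0.046875. Satisfied.


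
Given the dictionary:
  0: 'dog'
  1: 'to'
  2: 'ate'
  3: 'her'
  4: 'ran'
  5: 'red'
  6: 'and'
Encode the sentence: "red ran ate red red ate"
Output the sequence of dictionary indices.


Look up each word in the dictionary:
  'red' -> 5
  'ran' -> 4
  'ate' -> 2
  'red' -> 5
  'red' -> 5
  'ate' -> 2

Encoded: [5, 4, 2, 5, 5, 2]


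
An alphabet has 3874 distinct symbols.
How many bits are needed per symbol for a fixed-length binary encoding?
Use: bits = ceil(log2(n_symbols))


log2(3874) = 11.9196
Bracket: 2^11 = 2048 < 3874 <= 2^12 = 4096
So ceil(log2(3874)) = 12

bits = ceil(log2(3874)) = ceil(11.9196) = 12 bits


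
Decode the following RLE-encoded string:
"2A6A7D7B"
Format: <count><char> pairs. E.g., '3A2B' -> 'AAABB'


Expanding each <count><char> pair:
  2A -> 'AA'
  6A -> 'AAAAAA'
  7D -> 'DDDDDDD'
  7B -> 'BBBBBBB'

Decoded = AAAAAAAADDDDDDDBBBBBBB


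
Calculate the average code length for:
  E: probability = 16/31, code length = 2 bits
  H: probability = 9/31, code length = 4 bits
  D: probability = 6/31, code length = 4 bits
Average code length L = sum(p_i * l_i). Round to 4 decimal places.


Weighted contributions p_i * l_i:
  E: (16/31) * 2 = 32/31
  H: (9/31) * 4 = 36/31
  D: (6/31) * 4 = 24/31
Sum = (32 + 36 + 24)/31 = 92/31

L = 92/31 = 2.9677 bits/symbol


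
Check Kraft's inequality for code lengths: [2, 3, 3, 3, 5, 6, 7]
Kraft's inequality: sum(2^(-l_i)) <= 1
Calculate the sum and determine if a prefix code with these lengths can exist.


Sum = 2^(-2) + 2^(-3) + 2^(-3) + 2^(-3) + 2^(-5) + 2^(-6) + 2^(-7)
    = 0.25 + 0.125 + 0.125 + 0.125 + 0.03125 + 0.015625 + 0.0078125
    = 87/128 = 0.6796875
Since 0.6796875 <= 1, Kraft's inequality IS satisfied.
A prefix code with these lengths CAN exist.

Kraft sum = 0.6796875. Satisfied.


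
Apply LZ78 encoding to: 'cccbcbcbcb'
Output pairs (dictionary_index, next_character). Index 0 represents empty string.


LZ78 encoding steps:
Dictionary: {0: ''}
Step 1: w='' (idx 0), next='c' -> output (0, 'c'), add 'c' as idx 1
Step 2: w='c' (idx 1), next='c' -> output (1, 'c'), add 'cc' as idx 2
Step 3: w='' (idx 0), next='b' -> output (0, 'b'), add 'b' as idx 3
Step 4: w='c' (idx 1), next='b' -> output (1, 'b'), add 'cb' as idx 4
Step 5: w='cb' (idx 4), next='c' -> output (4, 'c'), add 'cbc' as idx 5
Step 6: w='b' (idx 3), end of input -> output (3, '')


Encoded: [(0, 'c'), (1, 'c'), (0, 'b'), (1, 'b'), (4, 'c'), (3, '')]


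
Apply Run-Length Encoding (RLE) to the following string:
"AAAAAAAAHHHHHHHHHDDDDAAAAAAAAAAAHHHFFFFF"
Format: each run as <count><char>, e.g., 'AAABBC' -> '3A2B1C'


Scanning runs left to right:
  i=0: run of 'A' x 8 -> '8A'
  i=8: run of 'H' x 9 -> '9H'
  i=17: run of 'D' x 4 -> '4D'
  i=21: run of 'A' x 11 -> '11A'
  i=32: run of 'H' x 3 -> '3H'
  i=35: run of 'F' x 5 -> '5F'

RLE = 8A9H4D11A3H5F


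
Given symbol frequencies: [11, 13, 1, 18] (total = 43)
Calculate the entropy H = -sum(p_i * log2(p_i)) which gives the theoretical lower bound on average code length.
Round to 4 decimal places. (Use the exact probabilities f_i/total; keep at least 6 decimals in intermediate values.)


Per-symbol terms -p_i * log2(p_i) with p_i = f_i/43:
  p = 11/43 = 0.255814: log2(p) = -1.966833, -p*log2(p) = 0.503143
  p = 13/43 = 0.302326: log2(p) = -1.725825, -p*log2(p) = 0.521761
  p = 1/43 = 0.023256: log2(p) = -5.426265, -p*log2(p) = 0.126192
  p = 18/43 = 0.418605: log2(p) = -1.256340, -p*log2(p) = 0.525910
H = 0.503143 + 0.521761 + 0.126192 + 0.525910 = 1.677006

H = 1.677 bits/symbol


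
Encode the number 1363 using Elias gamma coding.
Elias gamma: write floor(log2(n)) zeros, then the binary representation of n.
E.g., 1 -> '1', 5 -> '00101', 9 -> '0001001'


num_bits = floor(log2(1363)) + 1 = 11
leading_zeros = num_bits - 1 = 10
binary(1363) = 10101010011

Elias gamma(1363) = '0000000000' + '10101010011' = 000000000010101010011 (21 bits)


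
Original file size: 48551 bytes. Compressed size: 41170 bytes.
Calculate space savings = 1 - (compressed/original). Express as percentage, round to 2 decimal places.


ratio = compressed/original = 41170/48551 = 0.847974
savings = 1 - ratio = 1 - 0.847974 = 0.152026
as a percentage: 0.152026 * 100 = 15.2%

Space savings = 1 - 41170/48551 = 15.2%


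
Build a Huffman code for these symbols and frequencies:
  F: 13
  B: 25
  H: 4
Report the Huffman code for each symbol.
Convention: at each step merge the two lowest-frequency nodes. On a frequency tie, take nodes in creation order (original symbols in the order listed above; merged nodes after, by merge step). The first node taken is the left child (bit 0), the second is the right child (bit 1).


Huffman tree construction:
Step 1: Merge H(4) + F(13) = 17
Step 2: Merge (H+F)(17) + B(25) = 42
Read each symbol's code off the tree from the root (left child = 0, right child = 1).

Codes:
  F: 01 (length 2)
  B: 1 (length 1)
  H: 00 (length 2)
Average code length: 59/42 = 1.4048 bits/symbol


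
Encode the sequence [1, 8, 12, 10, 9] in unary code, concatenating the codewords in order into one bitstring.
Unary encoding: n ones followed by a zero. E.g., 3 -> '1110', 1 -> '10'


Encode each number as n ones followed by a terminating 0:
  1 -> 10 (2 bits)
  8 -> 111111110 (9 bits)
  12 -> 1111111111110 (13 bits)
  10 -> 11111111110 (11 bits)
  9 -> 1111111110 (10 bits)
Total length = 2 + 9 + 13 + 11 + 10 = 45 bits.

Unary([1, 8, 12, 10, 9]) = 101111111101111111111110111111111101111111110 (45 bits)


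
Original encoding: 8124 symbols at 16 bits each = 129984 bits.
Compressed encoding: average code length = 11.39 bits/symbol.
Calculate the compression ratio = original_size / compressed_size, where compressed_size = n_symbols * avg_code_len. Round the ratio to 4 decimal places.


original_size = n_symbols * orig_bits = 8124 * 16 = 129984 bits
compressed_size = n_symbols * avg_code_len = 8124 * 11.39 = 92532.36 bits
ratio = original_size / compressed_size = 129984 / 92532.36 = 1.4047

Compression ratio = 1.4047


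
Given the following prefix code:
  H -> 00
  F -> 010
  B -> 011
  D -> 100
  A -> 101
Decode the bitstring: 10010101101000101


Decoding step by step:
Bits 100 -> D
Bits 101 -> A
Bits 011 -> B
Bits 010 -> F
Bits 00 -> H
Bits 101 -> A


Decoded message: DABFHA


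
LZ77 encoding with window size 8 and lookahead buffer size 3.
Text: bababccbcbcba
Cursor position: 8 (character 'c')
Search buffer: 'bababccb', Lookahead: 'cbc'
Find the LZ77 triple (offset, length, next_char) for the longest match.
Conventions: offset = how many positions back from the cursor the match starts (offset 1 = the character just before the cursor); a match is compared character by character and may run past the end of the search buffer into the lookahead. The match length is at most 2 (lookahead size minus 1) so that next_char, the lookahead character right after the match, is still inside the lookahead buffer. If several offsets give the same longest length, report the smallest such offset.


Try each offset into the search buffer:
  offset=1 (pos 7, char 'b'): match length 0
  offset=2 (pos 6, char 'c'): match length 2
  offset=3 (pos 5, char 'c'): match length 1
  offset=4 (pos 4, char 'b'): match length 0
  offset=5 (pos 3, char 'a'): match length 0
  offset=6 (pos 2, char 'b'): match length 0
  offset=7 (pos 1, char 'a'): match length 0
  offset=8 (pos 0, char 'b'): match length 0
Longest match has length 2 at offset 2.
next_char = character at position 8 + 2 = 10 -> 'c'

Best match: offset=2, length=2 (matching 'cb' starting at position 6)
LZ77 triple: (2, 2, 'c')


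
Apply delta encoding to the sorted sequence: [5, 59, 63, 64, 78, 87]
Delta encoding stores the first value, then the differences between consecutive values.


First value: 5
Deltas:
  59 - 5 = 54
  63 - 59 = 4
  64 - 63 = 1
  78 - 64 = 14
  87 - 78 = 9


Delta encoded: [5, 54, 4, 1, 14, 9]


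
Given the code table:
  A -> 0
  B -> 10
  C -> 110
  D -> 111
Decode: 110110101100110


Decoding:
110 -> C
110 -> C
10 -> B
110 -> C
0 -> A
110 -> C


Result: CCBCAC


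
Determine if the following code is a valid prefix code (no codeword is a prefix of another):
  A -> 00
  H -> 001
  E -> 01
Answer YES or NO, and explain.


Checking each pair (does one codeword prefix another?):
  A='00' vs H='001': prefix -- VIOLATION

NO -- this is NOT a valid prefix code. A (00) is a prefix of H (001).


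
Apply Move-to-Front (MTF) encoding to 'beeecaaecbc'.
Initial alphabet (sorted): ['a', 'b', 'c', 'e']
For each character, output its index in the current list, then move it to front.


MTF encoding:
'b': index 1 in ['a', 'b', 'c', 'e'] -> ['b', 'a', 'c', 'e']
'e': index 3 in ['b', 'a', 'c', 'e'] -> ['e', 'b', 'a', 'c']
'e': index 0 in ['e', 'b', 'a', 'c'] -> ['e', 'b', 'a', 'c']
'e': index 0 in ['e', 'b', 'a', 'c'] -> ['e', 'b', 'a', 'c']
'c': index 3 in ['e', 'b', 'a', 'c'] -> ['c', 'e', 'b', 'a']
'a': index 3 in ['c', 'e', 'b', 'a'] -> ['a', 'c', 'e', 'b']
'a': index 0 in ['a', 'c', 'e', 'b'] -> ['a', 'c', 'e', 'b']
'e': index 2 in ['a', 'c', 'e', 'b'] -> ['e', 'a', 'c', 'b']
'c': index 2 in ['e', 'a', 'c', 'b'] -> ['c', 'e', 'a', 'b']
'b': index 3 in ['c', 'e', 'a', 'b'] -> ['b', 'c', 'e', 'a']
'c': index 1 in ['b', 'c', 'e', 'a'] -> ['c', 'b', 'e', 'a']


Output: [1, 3, 0, 0, 3, 3, 0, 2, 2, 3, 1]


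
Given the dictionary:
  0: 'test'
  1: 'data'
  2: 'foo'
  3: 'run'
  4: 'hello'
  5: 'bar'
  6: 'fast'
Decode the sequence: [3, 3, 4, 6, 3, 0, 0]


Look up each index in the dictionary:
  3 -> 'run'
  3 -> 'run'
  4 -> 'hello'
  6 -> 'fast'
  3 -> 'run'
  0 -> 'test'
  0 -> 'test'

Decoded: "run run hello fast run test test"


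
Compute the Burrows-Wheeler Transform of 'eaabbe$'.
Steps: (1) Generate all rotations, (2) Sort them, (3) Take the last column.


Rotations (sorted):
  0: $eaabbe -> last char: e
  1: aabbe$e -> last char: e
  2: abbe$ea -> last char: a
  3: bbe$eaa -> last char: a
  4: be$eaab -> last char: b
  5: e$eaabb -> last char: b
  6: eaabbe$ -> last char: $


BWT = eeaabb$


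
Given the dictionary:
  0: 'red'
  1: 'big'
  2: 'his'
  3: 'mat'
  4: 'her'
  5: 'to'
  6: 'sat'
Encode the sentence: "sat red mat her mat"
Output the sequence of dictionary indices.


Look up each word in the dictionary:
  'sat' -> 6
  'red' -> 0
  'mat' -> 3
  'her' -> 4
  'mat' -> 3

Encoded: [6, 0, 3, 4, 3]
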